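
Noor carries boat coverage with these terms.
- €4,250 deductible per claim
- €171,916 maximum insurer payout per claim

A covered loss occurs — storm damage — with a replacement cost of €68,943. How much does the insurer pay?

Less the €4,250 deductible: €68,943 − €4,250 = €64,693.
€64,693 ≤ €171,916, so the limit doesn't bind; insurer pays €64,693.

€64,693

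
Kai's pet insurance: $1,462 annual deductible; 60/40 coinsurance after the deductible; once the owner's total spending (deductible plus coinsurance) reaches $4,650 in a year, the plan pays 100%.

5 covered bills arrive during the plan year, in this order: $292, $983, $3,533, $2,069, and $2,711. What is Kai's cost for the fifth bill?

Bill 1, $292: entire amount goes to the deductible. Owner pays $292; OOP now $292.
Bill 2, $983: all of it applies to the deductible. Owner pays $983; OOP now $1,275.
Bill 3, $3,533: $187 to deductible, leaving $3,346; owner's 40% is $1,338.40. Owner owes $1,525.40 (running OOP $2,800.40).
Bill 4, $2,069: deductible already satisfied, so owner's share is 40% × $2,069 = $827.60. Cost to owner: $827.60. OOP to date $3,628.
Bill 5, $2,711: deductible met; 40% of $2,711 = $1,084.40. Adding that to $3,628 gives $4,712.40, past the $4,650 cap; owner pays only $4,650 − $3,628 = $1,022.

$1,022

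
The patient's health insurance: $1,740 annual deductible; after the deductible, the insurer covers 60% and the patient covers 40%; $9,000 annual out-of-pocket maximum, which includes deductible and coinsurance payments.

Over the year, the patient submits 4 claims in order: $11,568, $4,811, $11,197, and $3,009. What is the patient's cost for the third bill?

$1,404.40

Bill 1, $11,568: $1,740 finishes the deductible; $9,828 goes to coinsurance; coinsurance $9,828 × 40% = $3,931.20. Patient owes $5,671.20 (running OOP $5,671.20).
Bill 2, $4,811: deductible met; 40% of $4,811 = $1,924.40. Cost to patient: $1,924.40. OOP to date $7,595.60.
Bill 3, $11,197: deductible already satisfied, so patient's share is 40% × $11,197 = $4,478.80. OOP would hit $12,074.40 > $9,000, so the cap limits the patient to $9,000 − $7,595.60 = $1,404.40.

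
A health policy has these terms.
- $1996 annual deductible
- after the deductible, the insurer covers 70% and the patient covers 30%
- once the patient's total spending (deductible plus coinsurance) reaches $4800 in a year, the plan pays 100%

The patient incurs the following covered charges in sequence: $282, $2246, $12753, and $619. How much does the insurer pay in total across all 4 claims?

Claim 1 — $282: all of it applies to the deductible. Cost to patient: $282. OOP to date $282. Plan pays $282 − $282 = $0.
Claim 2 — $2246: $1714 to deductible, leaving $532; patient's 30% is $159.60. Cost to patient: $1873.60. OOP to date $2155.60. Insurer: $2246 − $1873.60 = $372.40.
Claim 3 — $12753: 30% coinsurance on $12753 = $3825.90. OOP would hit $5981.50 > $4800, so the cap limits the patient to $4800 − $2155.60 = $2644.40. Plan pays $12753 − $2644.40 = $10108.60.
Claim 4 — $619: deductible already satisfied, so patient's share is 30% × $619 = $185.70. That would push OOP to $4985.70, over the $4800 cap, so patient pays $4800 − $4800 = $0. Insurer: $619 − $0 = $619.
Insurer total: $0 + $372.40 + $10108.60 + $619 = $11100.

$11100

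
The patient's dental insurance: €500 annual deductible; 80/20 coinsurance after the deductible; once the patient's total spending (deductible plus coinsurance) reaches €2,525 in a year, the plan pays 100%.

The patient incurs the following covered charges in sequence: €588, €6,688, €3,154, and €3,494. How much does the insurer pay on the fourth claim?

€3,455

#1 (€588): €500 to deductible, leaving €88; 20% of €88 = €17.60. Cost to patient: €517.60. OOP to date €517.60. Insurer: €588 − €517.60 = €70.40.
#2 (€6,688): deductible met; 20% of €6,688 = €1,337.60. Patient pays €1,337.60; OOP now €1,855.20. Insurer: €6,688 − €1,337.60 = €5,350.40.
#3 (€3,154): 20% coinsurance on €3,154 = €630.80. Cost to patient: €630.80. OOP to date €2,486. Insurer: €3,154 − €630.80 = €2,523.20.
#4 (€3,494): deductible met; 20% of €3,494 = €698.80. That would push OOP to €3,184.80, over the €2,525 cap, so patient pays €2,525 − €2,486 = €39. Plan pays €3,494 − €39 = €3,455.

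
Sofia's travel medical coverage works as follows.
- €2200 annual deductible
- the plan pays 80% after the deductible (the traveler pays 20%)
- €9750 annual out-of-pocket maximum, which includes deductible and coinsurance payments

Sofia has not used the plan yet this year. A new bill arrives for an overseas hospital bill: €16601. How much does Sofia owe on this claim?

€5080.20

The full €2200 deductible is still open; €2200 of this bill applies to it.
That leaves €16601 − €2200 = €14401 for coinsurance.
Traveler's 20% share of €14401 is €2880.20.
So the traveler owes €2200 + €2880.20 = €5080.20 before any cap.
Cumulative spending €0 + €5080.20 = €5080.20 stays under the €9750 maximum.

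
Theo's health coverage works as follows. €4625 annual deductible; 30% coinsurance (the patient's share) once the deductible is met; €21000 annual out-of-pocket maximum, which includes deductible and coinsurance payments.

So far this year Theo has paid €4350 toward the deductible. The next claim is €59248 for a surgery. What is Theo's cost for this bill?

€16650

€4350 of the €4625 deductible is already met, leaving €275.
The remaining €58973 (= €59248 − €275) moves to coinsurance.
30% of €58973 = €17691.90 falls to the patient.
Patient responsibility before any cap: €275 + €17691.90 = €17966.90.
Adding €17966.90 to the €4350 already spent would give €22316.90, which exceeds the €21000 cap; the patient pays just €21000 − €4350 = €16650.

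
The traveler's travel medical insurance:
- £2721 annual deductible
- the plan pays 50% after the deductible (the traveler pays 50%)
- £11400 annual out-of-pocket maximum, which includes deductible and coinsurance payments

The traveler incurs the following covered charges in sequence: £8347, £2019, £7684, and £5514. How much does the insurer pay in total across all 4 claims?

£12164

Claim 1 (£8347): deductible takes £2721, £5626 remains; 50% of £5626 = £2813. Traveler pays £5534; OOP now £5534. Plan pays £8347 − £5534 = £2813.
Claim 2 (£2019): deductible met; 50% of £2019 = £1009.50. Traveler pays £1009.50; OOP now £6543.50. Insurer: £2019 − £1009.50 = £1009.50.
Claim 3 (£7684): deductible met; 50% of £7684 = £3842. Traveler pays £3842; OOP now £10385.50. Insurer: £7684 − £3842 = £3842.
Claim 4 (£5514): 50% coinsurance on £5514 = £2757. That would push OOP to £13142.50, over the £11400 cap, so traveler pays £11400 − £10385.50 = £1014.50. Insurer: £5514 − £1014.50 = £4499.50.
Insurer total = bills − traveler's total = £23564 − £11400 = £12164.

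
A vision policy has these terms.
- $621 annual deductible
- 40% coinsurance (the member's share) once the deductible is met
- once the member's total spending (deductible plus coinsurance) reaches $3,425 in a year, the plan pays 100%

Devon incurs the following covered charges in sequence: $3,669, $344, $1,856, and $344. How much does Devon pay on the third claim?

$742.40

Claim 1 ($3,669): $621 to deductible, leaving $3,048; 40% of $3,048 = $1,219.20. Member pays $1,840.20; OOP now $1,840.20.
Claim 2 ($344): 40% coinsurance on $344 = $137.60. Cost to member: $137.60. OOP to date $1,977.80.
Claim 3 ($1,856): deductible already satisfied, so member's share is 40% × $1,856 = $742.40. Member pays $742.40; OOP now $2,720.20.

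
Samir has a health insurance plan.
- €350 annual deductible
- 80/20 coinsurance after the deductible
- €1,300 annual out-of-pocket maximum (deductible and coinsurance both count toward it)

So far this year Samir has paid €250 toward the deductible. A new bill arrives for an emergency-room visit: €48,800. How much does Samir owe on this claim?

€250 of the €350 deductible is already met, leaving €100.
That leaves €48,800 − €100 = €48,700 for coinsurance.
Coinsurance: €48,700 × 20% = €9,740.
Patient responsibility before any cap: €100 + €9,740 = €9,840.
Adding €9,840 to the €250 already spent would give €10,090, which exceeds the €1,300 cap; the patient pays just €1,300 − €250 = €1,050.

€1,050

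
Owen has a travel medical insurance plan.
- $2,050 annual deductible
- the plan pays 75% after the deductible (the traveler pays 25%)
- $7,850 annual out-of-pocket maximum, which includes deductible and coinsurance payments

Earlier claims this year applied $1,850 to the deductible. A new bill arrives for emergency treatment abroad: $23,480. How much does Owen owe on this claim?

$6,000

$1,850 of the $2,050 deductible is already met, leaving $200.
The remaining $23,280 (= $23,480 − $200) moves to coinsurance.
Coinsurance: $23,280 × 25% = $5,820.
Traveler responsibility before any cap: $200 + $5,820 = $6,020.
That would bring total out-of-pocket to $7,870, past the $7,850 cap. The traveler is capped at $7,850 − $1,850 = $6,000 on this claim.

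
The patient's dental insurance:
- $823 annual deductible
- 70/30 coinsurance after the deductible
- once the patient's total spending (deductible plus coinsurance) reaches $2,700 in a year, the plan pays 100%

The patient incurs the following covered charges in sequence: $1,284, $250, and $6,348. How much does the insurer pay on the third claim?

$4,684.30

Claim 1 ($1,284): $823 to deductible, leaving $461; 30% of $461 = $138.30. Cost to patient: $961.30. OOP to date $961.30. Insurer: $1,284 − $961.30 = $322.70.
Claim 2 ($250): 30% coinsurance on $250 = $75. Patient pays $75; OOP now $1,036.30. Insurer: $250 − $75 = $175.
Claim 3 ($6,348): deductible already satisfied, so patient's share is 30% × $6,348 = $1,904.40. That would push OOP to $2,940.70, over the $2,700 cap, so patient pays $2,700 − $1,036.30 = $1,663.70. Insurer: $6,348 − $1,663.70 = $4,684.30.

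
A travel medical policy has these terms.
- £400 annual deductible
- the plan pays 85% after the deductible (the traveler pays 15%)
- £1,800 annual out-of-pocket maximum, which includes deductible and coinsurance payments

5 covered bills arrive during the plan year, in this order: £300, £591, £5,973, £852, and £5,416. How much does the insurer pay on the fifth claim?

£5,113.40

Claim 1 (£300): fully absorbed by the deductible. Cost to traveler: £300. OOP to date £300. Plan pays £300 − £300 = £0.
Claim 2 (£591): £100 to deductible, leaving £491; traveler's 15% is £73.65. Traveler pays £173.65; OOP now £473.65. Insurer: £591 − £173.65 = £417.35.
Claim 3 (£5,973): deductible already satisfied, so traveler's share is 15% × £5,973 = £895.95. Traveler pays £895.95; OOP now £1,369.60. Insurer: £5,973 − £895.95 = £5,077.05.
Claim 4 (£852): 15% coinsurance on £852 = £127.80. Traveler owes £127.80 (running OOP £1,497.40). Insurer: £852 − £127.80 = £724.20.
Claim 5 (£5,416): deductible met; 15% of £5,416 = £812.40. Adding that to £1,497.40 gives £2,309.80, past the £1,800 cap; traveler pays only £1,800 − £1,497.40 = £302.60. Insurer: £5,416 − £302.60 = £5,113.40.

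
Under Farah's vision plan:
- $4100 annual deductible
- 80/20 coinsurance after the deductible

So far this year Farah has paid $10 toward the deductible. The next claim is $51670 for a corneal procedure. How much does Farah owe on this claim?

$13606

Deductible still to meet: $4100 − $10 = $4090.
That leaves $51670 − $4090 = $47580 for coinsurance.
20% of $47580 = $9516 falls to the member.
That puts the member's cost at $4090 + $9516 = $13606.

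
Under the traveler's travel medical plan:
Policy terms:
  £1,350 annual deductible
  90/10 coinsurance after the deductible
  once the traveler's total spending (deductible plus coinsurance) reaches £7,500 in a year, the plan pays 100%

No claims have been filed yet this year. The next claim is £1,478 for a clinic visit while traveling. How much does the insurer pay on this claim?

The full £1,350 deductible is still open; £1,350 of this bill applies to it.
The remaining £128 (= £1,478 − £1,350) moves to coinsurance.
Coinsurance: £128 × 10% = £12.80.
Traveler responsibility before any cap: £1,350 + £12.80 = £1,362.80.
Total out-of-pocket so far would be £0 + £1,362.80 = £1,362.80, below the £7,500 cap — no reduction.
Insurer pays the balance: £1,478 − £1,362.80 = £115.20.

£115.20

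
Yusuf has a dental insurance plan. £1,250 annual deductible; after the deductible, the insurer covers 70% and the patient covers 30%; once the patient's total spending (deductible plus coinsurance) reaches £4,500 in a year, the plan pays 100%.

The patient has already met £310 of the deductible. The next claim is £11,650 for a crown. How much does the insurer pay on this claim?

Remaining deductible: £1,250 − £310 = £940.
The remaining £10,710 (= £11,650 − £940) moves to coinsurance.
30% of £10,710 = £3,213 falls to the patient.
So the patient owes £940 + £3,213 = £4,153 before any cap.
Cumulative spending £310 + £4,153 = £4,463 stays under the £4,500 maximum.
The insurer covers the remainder: £11,650 − £4,153 = £7,497.

£7,497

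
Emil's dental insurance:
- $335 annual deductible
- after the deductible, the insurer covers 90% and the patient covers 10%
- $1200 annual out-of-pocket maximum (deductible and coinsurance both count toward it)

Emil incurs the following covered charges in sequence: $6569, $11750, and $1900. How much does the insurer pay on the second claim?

#1 ($6569): deductible takes $335, $6234 remains; 10% of $6234 = $623.40. Cost to patient: $958.40. OOP to date $958.40. Insurer: $6569 − $958.40 = $5610.60.
#2 ($11750): deductible met; 10% of $11750 = $1175. Adding that to $958.40 gives $2133.40, past the $1200 cap; patient pays only $1200 − $958.40 = $241.60. Plan pays $11750 − $241.60 = $11508.40.

$11508.40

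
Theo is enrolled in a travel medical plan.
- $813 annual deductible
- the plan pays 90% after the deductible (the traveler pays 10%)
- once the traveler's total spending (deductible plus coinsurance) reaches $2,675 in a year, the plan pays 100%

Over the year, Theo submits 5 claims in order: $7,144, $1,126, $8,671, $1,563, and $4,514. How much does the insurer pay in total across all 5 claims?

Claim 1 — $7,144: $813 to deductible, leaving $6,331; coinsurance $6,331 × 10% = $633.10. Traveler pays $1,446.10; OOP now $1,446.10. Plan pays $7,144 − $1,446.10 = $5,697.90.
Claim 2 — $1,126: deductible met; 10% of $1,126 = $112.60. Traveler pays $112.60; OOP now $1,558.70. Plan pays $1,126 − $112.60 = $1,013.40.
Claim 3 — $8,671: deductible already satisfied, so traveler's share is 10% × $8,671 = $867.10. Cost to traveler: $867.10. OOP to date $2,425.80. Plan pays $8,671 − $867.10 = $7,803.90.
Claim 4 — $1,563: 10% coinsurance on $1,563 = $156.30. Cost to traveler: $156.30. OOP to date $2,582.10. Insurer: $1,563 − $156.30 = $1,406.70.
Claim 5 — $4,514: deductible already satisfied, so traveler's share is 10% × $4,514 = $451.40. That would push OOP to $3,033.50, over the $2,675 cap, so traveler pays $2,675 − $2,582.10 = $92.90. Plan pays $4,514 − $92.90 = $4,421.10.
Insurer total = bills − traveler's total = $23,018 − $2,675 = $20,343.

$20,343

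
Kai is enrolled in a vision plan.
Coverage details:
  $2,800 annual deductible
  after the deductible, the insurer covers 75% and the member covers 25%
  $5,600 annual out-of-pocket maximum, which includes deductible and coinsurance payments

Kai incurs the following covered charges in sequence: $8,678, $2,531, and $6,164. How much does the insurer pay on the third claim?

Claim 1 ($8,678): deductible takes $2,800, $5,878 remains; coinsurance $5,878 × 25% = $1,469.50. Cost to member: $4,269.50. OOP to date $4,269.50. Plan pays $8,678 − $4,269.50 = $4,408.50.
Claim 2 ($2,531): 25% coinsurance on $2,531 = $632.75. Member pays $632.75; OOP now $4,902.25. Insurer: $2,531 − $632.75 = $1,898.25.
Claim 3 ($6,164): deductible already satisfied, so member's share is 25% × $6,164 = $1,541. OOP would hit $6,443.25 > $5,600, so the cap limits the member to $5,600 − $4,902.25 = $697.75. Plan pays $6,164 − $697.75 = $5,466.25.

$5,466.25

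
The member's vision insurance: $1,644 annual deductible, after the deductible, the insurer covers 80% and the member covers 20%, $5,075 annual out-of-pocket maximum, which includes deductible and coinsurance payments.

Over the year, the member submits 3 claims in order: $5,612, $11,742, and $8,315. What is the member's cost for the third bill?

$289

Claim 1 — $5,612: $1,644 to deductible, leaving $3,968; 20% of $3,968 = $793.60. Member owes $2,437.60 (running OOP $2,437.60).
Claim 2 — $11,742: deductible met; 20% of $11,742 = $2,348.40. Member owes $2,348.40 (running OOP $4,786).
Claim 3 — $8,315: deductible already satisfied, so member's share is 20% × $8,315 = $1,663. That would push OOP to $6,449, over the $5,075 cap, so member pays $5,075 − $4,786 = $289.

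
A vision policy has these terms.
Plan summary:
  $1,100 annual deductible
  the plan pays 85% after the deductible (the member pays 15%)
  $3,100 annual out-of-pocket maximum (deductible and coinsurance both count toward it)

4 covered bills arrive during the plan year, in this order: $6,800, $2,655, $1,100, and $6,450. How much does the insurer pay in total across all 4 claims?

Bill 1, $6,800: deductible takes $1,100, $5,700 remains; 15% of $5,700 = $855. Member pays $1,955; OOP now $1,955. Plan pays $6,800 − $1,955 = $4,845.
Bill 2, $2,655: 15% coinsurance on $2,655 = $398.25. Member owes $398.25 (running OOP $2,353.25). Plan pays $2,655 − $398.25 = $2,256.75.
Bill 3, $1,100: deductible met; 15% of $1,100 = $165. Cost to member: $165. OOP to date $2,518.25. Insurer: $1,100 − $165 = $935.
Bill 4, $6,450: 15% coinsurance on $6,450 = $967.50. OOP would hit $3,485.75 > $3,100, so the cap limits the member to $3,100 − $2,518.25 = $581.75. Insurer: $6,450 − $581.75 = $5,868.25.
Insurer total = bills − member's total = $17,005 − $3,100 = $13,905.

$13,905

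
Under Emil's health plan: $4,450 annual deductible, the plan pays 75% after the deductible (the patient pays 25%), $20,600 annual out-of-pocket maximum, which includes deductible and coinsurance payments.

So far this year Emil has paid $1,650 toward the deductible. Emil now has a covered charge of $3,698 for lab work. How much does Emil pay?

$1,650 of the $4,450 deductible is already met, leaving $2,800.
That leaves $3,698 − $2,800 = $898 for coinsurance.
Patient's 25% share of $898 is $224.50.
Patient responsibility before any cap: $2,800 + $224.50 = $3,024.50.
Total out-of-pocket so far would be $1,650 + $3,024.50 = $4,674.50, below the $20,600 cap — no reduction.

$3,024.50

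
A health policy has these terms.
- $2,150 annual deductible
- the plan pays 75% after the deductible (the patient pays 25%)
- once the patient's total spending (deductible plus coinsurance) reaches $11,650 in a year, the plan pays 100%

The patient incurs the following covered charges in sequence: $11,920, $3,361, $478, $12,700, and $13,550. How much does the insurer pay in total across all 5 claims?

#1 ($11,920): $2,150 to deductible, leaving $9,770; coinsurance $9,770 × 25% = $2,442.50. Patient pays $4,592.50; OOP now $4,592.50. Plan pays $11,920 − $4,592.50 = $7,327.50.
#2 ($3,361): deductible already satisfied, so patient's share is 25% × $3,361 = $840.25. Patient owes $840.25 (running OOP $5,432.75). Plan pays $3,361 − $840.25 = $2,520.75.
#3 ($478): deductible already satisfied, so patient's share is 25% × $478 = $119.50. Cost to patient: $119.50. OOP to date $5,552.25. Insurer: $478 − $119.50 = $358.50.
#4 ($12,700): deductible met; 25% of $12,700 = $3,175. Patient owes $3,175 (running OOP $8,727.25). Insurer: $12,700 − $3,175 = $9,525.
#5 ($13,550): 25% coinsurance on $13,550 = $3,387.50. OOP would hit $12,114.75 > $11,650, so the cap limits the patient to $11,650 − $8,727.25 = $2,922.75. Plan pays $13,550 − $2,922.75 = $10,627.25.
Insurer total = bills − patient's total = $42,009 − $11,650 = $30,359.

$30,359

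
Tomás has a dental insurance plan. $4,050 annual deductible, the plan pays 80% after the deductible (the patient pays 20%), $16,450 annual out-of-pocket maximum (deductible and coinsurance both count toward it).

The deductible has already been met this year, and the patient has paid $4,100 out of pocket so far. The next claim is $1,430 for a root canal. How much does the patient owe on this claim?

$286

The deductible is already satisfied, so the full bill goes to coinsurance.
Coinsurance: $1,430 × 20% = $286.
Year-to-date out-of-pocket becomes $4,100 + $286 = $4,386, still under the $16,450 maximum, so no cap applies.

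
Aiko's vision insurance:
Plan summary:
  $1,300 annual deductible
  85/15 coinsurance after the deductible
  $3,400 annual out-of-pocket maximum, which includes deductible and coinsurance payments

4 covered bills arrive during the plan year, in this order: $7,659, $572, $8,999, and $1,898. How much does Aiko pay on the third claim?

$1,060.35

Claim 1 ($7,659): deductible takes $1,300, $6,359 remains; member's 15% is $953.85. Member pays $2,253.85; OOP now $2,253.85.
Claim 2 ($572): 15% coinsurance on $572 = $85.80. Member owes $85.80 (running OOP $2,339.65).
Claim 3 ($8,999): deductible met; 15% of $8,999 = $1,349.85. Adding that to $2,339.65 gives $3,689.50, past the $3,400 cap; member pays only $3,400 − $2,339.65 = $1,060.35.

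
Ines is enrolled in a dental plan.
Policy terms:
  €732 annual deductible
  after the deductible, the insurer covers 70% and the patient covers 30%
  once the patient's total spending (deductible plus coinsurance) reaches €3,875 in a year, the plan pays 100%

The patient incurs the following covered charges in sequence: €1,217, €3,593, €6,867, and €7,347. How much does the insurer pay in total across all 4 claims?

Bill 1, €1,217: €732 finishes the deductible; €485 goes to coinsurance; patient's 30% is €145.50. Patient pays €877.50; OOP now €877.50. Plan pays €1,217 − €877.50 = €339.50.
Bill 2, €3,593: deductible already satisfied, so patient's share is 30% × €3,593 = €1,077.90. Patient owes €1,077.90 (running OOP €1,955.40). Insurer: €3,593 − €1,077.90 = €2,515.10.
Bill 3, €6,867: 30% coinsurance on €6,867 = €2,060.10. That would push OOP to €4,015.50, over the €3,875 cap, so patient pays €3,875 − €1,955.40 = €1,919.60. Insurer: €6,867 − €1,919.60 = €4,947.40.
Bill 4, €7,347: deductible already satisfied, so patient's share is 30% × €7,347 = €2,204.10. Adding that to €3,875 gives €6,079.10, past the €3,875 cap; patient pays only €3,875 − €3,875 = €0. Insurer: €7,347 − €0 = €7,347.
Insurer total: €339.50 + €2,515.10 + €4,947.40 + €7,347 = €15,149.

€15,149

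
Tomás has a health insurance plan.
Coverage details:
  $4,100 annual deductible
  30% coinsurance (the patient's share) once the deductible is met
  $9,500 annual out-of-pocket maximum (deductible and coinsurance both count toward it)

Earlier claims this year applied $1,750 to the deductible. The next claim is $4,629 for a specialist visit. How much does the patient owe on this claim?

$3,033.70

$1,750 of the $4,100 deductible is already met, leaving $2,350.
The remaining $2,279 (= $4,629 − $2,350) moves to coinsurance.
Patient's 30% share of $2,279 is $683.70.
So the patient owes $2,350 + $683.70 = $3,033.70 before any cap.
Year-to-date out-of-pocket becomes $1,750 + $3,033.70 = $4,783.70, still under the $9,500 maximum, so no cap applies.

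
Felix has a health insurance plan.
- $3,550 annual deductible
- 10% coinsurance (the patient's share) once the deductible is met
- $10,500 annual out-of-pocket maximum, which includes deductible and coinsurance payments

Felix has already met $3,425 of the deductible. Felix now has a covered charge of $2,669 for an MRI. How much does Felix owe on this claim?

$379.40

Remaining deductible: $3,550 − $3,425 = $125.
The remaining $2,544 (= $2,669 − $125) moves to coinsurance.
10% of $2,544 = $254.40 falls to the patient.
That puts the patient's cost at $125 + $254.40 = $379.40 before any cap.
Year-to-date out-of-pocket becomes $3,425 + $379.40 = $3,804.40, still under the $10,500 maximum, so no cap applies.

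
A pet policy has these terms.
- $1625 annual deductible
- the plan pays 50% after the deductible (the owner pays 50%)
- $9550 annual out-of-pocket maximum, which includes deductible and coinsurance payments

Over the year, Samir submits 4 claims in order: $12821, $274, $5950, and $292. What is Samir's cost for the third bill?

$2190

Claim 1 ($12821): deductible takes $1625, $11196 remains; coinsurance $11196 × 50% = $5598. Owner pays $7223; OOP now $7223.
Claim 2 ($274): deductible met; 50% of $274 = $137. Cost to owner: $137. OOP to date $7360.
Claim 3 ($5950): deductible met; 50% of $5950 = $2975. Adding that to $7360 gives $10335, past the $9550 cap; owner pays only $9550 − $7360 = $2190.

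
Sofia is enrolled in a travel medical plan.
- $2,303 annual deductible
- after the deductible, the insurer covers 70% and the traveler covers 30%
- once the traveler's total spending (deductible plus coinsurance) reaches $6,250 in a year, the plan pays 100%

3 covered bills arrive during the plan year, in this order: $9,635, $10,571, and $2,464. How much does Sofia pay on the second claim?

$1,747.40

Claim 1 ($9,635): $2,303 to deductible, leaving $7,332; 30% of $7,332 = $2,199.60. Cost to traveler: $4,502.60. OOP to date $4,502.60.
Claim 2 ($10,571): deductible met; 30% of $10,571 = $3,171.30. OOP would hit $7,673.90 > $6,250, so the cap limits the traveler to $6,250 − $4,502.60 = $1,747.40.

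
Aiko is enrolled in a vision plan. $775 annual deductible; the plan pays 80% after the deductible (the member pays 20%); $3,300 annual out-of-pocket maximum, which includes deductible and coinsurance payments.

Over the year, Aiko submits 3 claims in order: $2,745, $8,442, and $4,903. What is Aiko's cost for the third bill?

$442.60

Claim 1 ($2,745): $775 to deductible, leaving $1,970; 20% of $1,970 = $394. Member owes $1,169 (running OOP $1,169).
Claim 2 ($8,442): deductible already satisfied, so member's share is 20% × $8,442 = $1,688.40. Member pays $1,688.40; OOP now $2,857.40.
Claim 3 ($4,903): 20% coinsurance on $4,903 = $980.60. Adding that to $2,857.40 gives $3,838, past the $3,300 cap; member pays only $3,300 − $2,857.40 = $442.60.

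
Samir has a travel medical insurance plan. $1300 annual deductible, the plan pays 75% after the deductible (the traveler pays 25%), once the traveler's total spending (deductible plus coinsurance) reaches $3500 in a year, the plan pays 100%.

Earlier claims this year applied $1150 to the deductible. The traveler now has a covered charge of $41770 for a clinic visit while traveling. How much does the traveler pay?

Deductible still to meet: $1300 − $1150 = $150.
The remaining $41620 (= $41770 − $150) moves to coinsurance.
25% of $41620 = $10405 falls to the traveler.
Traveler responsibility before any cap: $150 + $10405 = $10555.
That would bring total out-of-pocket to $11705, past the $3500 cap. The traveler is capped at $3500 − $1150 = $2350 on this claim.

$2350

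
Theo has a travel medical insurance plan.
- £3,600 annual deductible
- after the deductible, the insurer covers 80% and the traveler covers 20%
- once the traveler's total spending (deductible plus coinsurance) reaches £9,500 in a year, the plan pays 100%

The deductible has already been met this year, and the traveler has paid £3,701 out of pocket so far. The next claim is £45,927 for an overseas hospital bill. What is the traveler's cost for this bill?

With the deductible met, the entire £45,927 is subject to coinsurance.
20% of £45,927 = £9,185.40 falls to the traveler.
That would bring total out-of-pocket to £12,886.40, past the £9,500 cap. The traveler is capped at £9,500 − £3,701 = £5,799 on this claim.

£5,799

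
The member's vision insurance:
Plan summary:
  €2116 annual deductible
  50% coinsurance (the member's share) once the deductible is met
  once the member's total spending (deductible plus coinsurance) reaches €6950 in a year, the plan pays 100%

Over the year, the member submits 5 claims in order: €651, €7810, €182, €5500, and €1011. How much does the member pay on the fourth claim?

Claim 1 — €651: entire amount goes to the deductible. Cost to member: €651. OOP to date €651.
Claim 2 — €7810: deductible takes €1465, €6345 remains; 50% of €6345 = €3172.50. Member owes €4637.50 (running OOP €5288.50).
Claim 3 — €182: 50% coinsurance on €182 = €91. Member owes €91 (running OOP €5379.50).
Claim 4 — €5500: deductible already satisfied, so member's share is 50% × €5500 = €2750. Adding that to €5379.50 gives €8129.50, past the €6950 cap; member pays only €6950 − €5379.50 = €1570.50.

€1570.50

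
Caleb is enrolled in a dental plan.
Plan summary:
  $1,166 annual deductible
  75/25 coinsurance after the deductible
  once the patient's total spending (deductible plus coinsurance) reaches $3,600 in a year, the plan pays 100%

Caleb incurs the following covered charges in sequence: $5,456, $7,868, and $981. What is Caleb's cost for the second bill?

Claim 1 — $5,456: deductible takes $1,166, $4,290 remains; patient's 25% is $1,072.50. Patient pays $2,238.50; OOP now $2,238.50.
Claim 2 — $7,868: 25% coinsurance on $7,868 = $1,967. That would push OOP to $4,205.50, over the $3,600 cap, so patient pays $3,600 − $2,238.50 = $1,361.50.

$1,361.50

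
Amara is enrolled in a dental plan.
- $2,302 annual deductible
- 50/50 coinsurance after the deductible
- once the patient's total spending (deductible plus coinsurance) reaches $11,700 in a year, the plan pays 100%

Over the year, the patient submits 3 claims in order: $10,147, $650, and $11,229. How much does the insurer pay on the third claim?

$6,078.50

#1 ($10,147): $2,302 to deductible, leaving $7,845; patient's 50% is $3,922.50. Patient owes $6,224.50 (running OOP $6,224.50). Insurer: $10,147 − $6,224.50 = $3,922.50.
#2 ($650): deductible met; 50% of $650 = $325. Cost to patient: $325. OOP to date $6,549.50. Plan pays $650 − $325 = $325.
#3 ($11,229): deductible met; 50% of $11,229 = $5,614.50. OOP would hit $12,164 > $11,700, so the cap limits the patient to $11,700 − $6,549.50 = $5,150.50. Insurer: $11,229 − $5,150.50 = $6,078.50.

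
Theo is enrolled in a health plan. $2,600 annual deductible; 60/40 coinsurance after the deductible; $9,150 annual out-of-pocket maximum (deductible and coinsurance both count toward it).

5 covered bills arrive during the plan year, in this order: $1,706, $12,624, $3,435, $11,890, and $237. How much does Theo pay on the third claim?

Bill 1, $1,706: entire amount goes to the deductible. Patient pays $1,706; OOP now $1,706.
Bill 2, $12,624: deductible takes $894, $11,730 remains; 40% of $11,730 = $4,692. Cost to patient: $5,586. OOP to date $7,292.
Bill 3, $3,435: deductible already satisfied, so patient's share is 40% × $3,435 = $1,374. Patient pays $1,374; OOP now $8,666.

$1,374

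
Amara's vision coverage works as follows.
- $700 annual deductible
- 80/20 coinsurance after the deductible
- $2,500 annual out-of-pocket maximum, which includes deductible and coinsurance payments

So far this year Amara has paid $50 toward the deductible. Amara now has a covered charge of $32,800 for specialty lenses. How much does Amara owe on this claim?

$2,450

$50 of the $700 deductible is already met, leaving $650.
After the $650 deductible portion, $32,800 − $650 = $32,150 is subject to coinsurance.
20% of $32,150 = $6,430 falls to the member.
That puts the member's cost at $650 + $6,430 = $7,080 before any cap.
Year-to-date out-of-pocket would reach $50 + $7,080 = $7,130, above the $2,500 maximum, so the member pays only $2,500 − $50 = $2,450.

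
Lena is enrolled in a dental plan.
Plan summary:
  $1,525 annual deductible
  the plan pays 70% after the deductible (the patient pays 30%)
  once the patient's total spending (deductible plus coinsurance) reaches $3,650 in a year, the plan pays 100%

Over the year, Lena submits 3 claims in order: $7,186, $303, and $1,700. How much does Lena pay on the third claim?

Claim 1 ($7,186): deductible takes $1,525, $5,661 remains; patient's 30% is $1,698.30. Patient owes $3,223.30 (running OOP $3,223.30).
Claim 2 ($303): deductible met; 30% of $303 = $90.90. Patient pays $90.90; OOP now $3,314.20.
Claim 3 ($1,700): 30% coinsurance on $1,700 = $510. OOP would hit $3,824.20 > $3,650, so the cap limits the patient to $3,650 − $3,314.20 = $335.80.

$335.80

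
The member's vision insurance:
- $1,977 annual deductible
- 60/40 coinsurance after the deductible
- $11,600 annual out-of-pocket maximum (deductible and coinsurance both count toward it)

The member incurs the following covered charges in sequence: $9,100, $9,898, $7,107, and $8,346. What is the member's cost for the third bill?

Bill 1, $9,100: $1,977 to deductible, leaving $7,123; member's 40% is $2,849.20. Member pays $4,826.20; OOP now $4,826.20.
Bill 2, $9,898: 40% coinsurance on $9,898 = $3,959.20. Member pays $3,959.20; OOP now $8,785.40.
Bill 3, $7,107: deductible met; 40% of $7,107 = $2,842.80. OOP would hit $11,628.20 > $11,600, so the cap limits the member to $11,600 − $8,785.40 = $2,814.60.

$2,814.60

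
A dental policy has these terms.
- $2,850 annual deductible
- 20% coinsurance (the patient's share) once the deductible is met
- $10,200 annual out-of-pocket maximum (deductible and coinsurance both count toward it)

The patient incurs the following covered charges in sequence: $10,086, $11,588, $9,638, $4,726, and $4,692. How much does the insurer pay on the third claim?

#1 ($10,086): deductible takes $2,850, $7,236 remains; 20% of $7,236 = $1,447.20. Cost to patient: $4,297.20. OOP to date $4,297.20. Insurer: $10,086 − $4,297.20 = $5,788.80.
#2 ($11,588): 20% coinsurance on $11,588 = $2,317.60. Patient owes $2,317.60 (running OOP $6,614.80). Insurer: $11,588 − $2,317.60 = $9,270.40.
#3 ($9,638): 20% coinsurance on $9,638 = $1,927.60. Patient owes $1,927.60 (running OOP $8,542.40). Insurer: $9,638 − $1,927.60 = $7,710.40.

$7,710.40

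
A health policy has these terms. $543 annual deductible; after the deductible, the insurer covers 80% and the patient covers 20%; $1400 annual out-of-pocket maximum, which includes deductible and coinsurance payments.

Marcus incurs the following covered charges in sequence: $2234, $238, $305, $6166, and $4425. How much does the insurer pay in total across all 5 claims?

Claim 1 — $2234: $543 to deductible, leaving $1691; patient's 20% is $338.20. Patient pays $881.20; OOP now $881.20. Insurer: $2234 − $881.20 = $1352.80.
Claim 2 — $238: 20% coinsurance on $238 = $47.60. Patient pays $47.60; OOP now $928.80. Plan pays $238 − $47.60 = $190.40.
Claim 3 — $305: 20% coinsurance on $305 = $61. Cost to patient: $61. OOP to date $989.80. Plan pays $305 − $61 = $244.
Claim 4 — $6166: 20% coinsurance on $6166 = $1233.20. OOP would hit $2223 > $1400, so the cap limits the patient to $1400 − $989.80 = $410.20. Insurer: $6166 − $410.20 = $5755.80.
Claim 5 — $4425: deductible already satisfied, so patient's share is 20% × $4425 = $885. Adding that to $1400 gives $2285, past the $1400 cap; patient pays only $1400 − $1400 = $0. Insurer: $4425 − $0 = $4425.
Insurer total: $1352.80 + $190.40 + $244 + $5755.80 + $4425 = $11968.

$11968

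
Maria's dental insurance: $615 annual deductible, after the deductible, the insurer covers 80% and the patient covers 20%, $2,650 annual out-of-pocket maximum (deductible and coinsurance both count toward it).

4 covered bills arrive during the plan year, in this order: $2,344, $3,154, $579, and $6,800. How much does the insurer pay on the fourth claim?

#1 ($2,344): $615 finishes the deductible; $1,729 goes to coinsurance; patient's 20% is $345.80. Patient pays $960.80; OOP now $960.80. Plan pays $2,344 − $960.80 = $1,383.20.
#2 ($3,154): deductible already satisfied, so patient's share is 20% × $3,154 = $630.80. Patient owes $630.80 (running OOP $1,591.60). Insurer: $3,154 − $630.80 = $2,523.20.
#3 ($579): deductible already satisfied, so patient's share is 20% × $579 = $115.80. Patient pays $115.80; OOP now $1,707.40. Plan pays $579 − $115.80 = $463.20.
#4 ($6,800): 20% coinsurance on $6,800 = $1,360. Adding that to $1,707.40 gives $3,067.40, past the $2,650 cap; patient pays only $2,650 − $1,707.40 = $942.60. Plan pays $6,800 − $942.60 = $5,857.40.

$5,857.40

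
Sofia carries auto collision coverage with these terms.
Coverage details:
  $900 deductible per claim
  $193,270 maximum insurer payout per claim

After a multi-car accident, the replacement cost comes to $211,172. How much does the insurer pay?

Subtract the deductible: $211,172 − $900 = $210,272.
$210,272 exceeds the $193,270 limit, so the insurer pays the limit: $193,270.

$193,270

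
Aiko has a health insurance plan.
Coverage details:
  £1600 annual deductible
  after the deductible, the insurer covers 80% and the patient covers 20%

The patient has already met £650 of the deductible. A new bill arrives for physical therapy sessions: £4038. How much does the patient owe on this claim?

Deductible still to meet: £1600 − £650 = £950.
The remaining £3088 (= £4038 − £950) moves to coinsurance.
20% of £3088 = £617.60 falls to the patient.
Patient responsibility: £950 + £617.60 = £1567.60.

£1567.60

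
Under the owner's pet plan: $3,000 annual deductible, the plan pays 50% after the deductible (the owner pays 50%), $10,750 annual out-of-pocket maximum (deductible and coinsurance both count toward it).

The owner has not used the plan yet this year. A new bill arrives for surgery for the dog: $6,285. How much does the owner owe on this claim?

$4,642.50

Deductible not yet touched, so the first $3,000 of the bill goes to the deductible.
The remaining $3,285 (= $6,285 − $3,000) moves to coinsurance.
50% of $3,285 = $1,642.50 falls to the owner.
That puts the owner's cost at $3,000 + $1,642.50 = $4,642.50 before any cap.
Total out-of-pocket so far would be $0 + $4,642.50 = $4,642.50, below the $10,750 cap — no reduction.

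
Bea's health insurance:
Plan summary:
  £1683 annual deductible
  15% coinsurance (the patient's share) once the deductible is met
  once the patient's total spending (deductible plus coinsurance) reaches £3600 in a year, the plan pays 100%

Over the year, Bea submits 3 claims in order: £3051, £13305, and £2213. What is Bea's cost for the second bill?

£1711.80

Bill 1, £3051: £1683 finishes the deductible; £1368 goes to coinsurance; coinsurance £1368 × 15% = £205.20. Patient owes £1888.20 (running OOP £1888.20).
Bill 2, £13305: 15% coinsurance on £13305 = £1995.75. That would push OOP to £3883.95, over the £3600 cap, so patient pays £3600 − £1888.20 = £1711.80.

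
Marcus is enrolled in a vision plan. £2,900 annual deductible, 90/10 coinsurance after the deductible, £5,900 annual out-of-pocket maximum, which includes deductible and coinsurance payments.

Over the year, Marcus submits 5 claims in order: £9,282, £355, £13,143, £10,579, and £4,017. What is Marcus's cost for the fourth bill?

£1,012

Claim 1 (£9,282): £2,900 to deductible, leaving £6,382; 10% of £6,382 = £638.20. Member owes £3,538.20 (running OOP £3,538.20).
Claim 2 (£355): 10% coinsurance on £355 = £35.50. Member owes £35.50 (running OOP £3,573.70).
Claim 3 (£13,143): deductible already satisfied, so member's share is 10% × £13,143 = £1,314.30. Member owes £1,314.30 (running OOP £4,888).
Claim 4 (£10,579): 10% coinsurance on £10,579 = £1,057.90. Adding that to £4,888 gives £5,945.90, past the £5,900 cap; member pays only £5,900 − £4,888 = £1,012.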